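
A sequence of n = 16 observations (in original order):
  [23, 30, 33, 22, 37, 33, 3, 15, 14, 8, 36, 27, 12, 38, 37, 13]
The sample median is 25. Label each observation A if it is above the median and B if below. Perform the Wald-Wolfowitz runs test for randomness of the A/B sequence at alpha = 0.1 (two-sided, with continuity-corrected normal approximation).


Step 1: Compute median = 25; label A = above, B = below.
Labels in order: BAABAABBBBAABAAB  (n_A = 8, n_B = 8)
Step 2: Count runs R = 9.
Step 3: Under H0 (random ordering), E[R] = 2*n_A*n_B/(n_A+n_B) + 1 = 2*8*8/16 + 1 = 9.0000.
        Var[R] = 2*n_A*n_B*(2*n_A*n_B - n_A - n_B) / ((n_A+n_B)^2 * (n_A+n_B-1)) = 14336/3840 = 3.7333.
        SD[R] = 1.9322.
Step 4: R = E[R], so z = 0 with no continuity correction.
Step 5: Two-sided p-value via normal approximation = 2*(1 - Phi(|z|)) = 1.000000.
Step 6: alpha = 0.1. fail to reject H0.

R = 9, z = 0.0000, p = 1.000000, fail to reject H0.


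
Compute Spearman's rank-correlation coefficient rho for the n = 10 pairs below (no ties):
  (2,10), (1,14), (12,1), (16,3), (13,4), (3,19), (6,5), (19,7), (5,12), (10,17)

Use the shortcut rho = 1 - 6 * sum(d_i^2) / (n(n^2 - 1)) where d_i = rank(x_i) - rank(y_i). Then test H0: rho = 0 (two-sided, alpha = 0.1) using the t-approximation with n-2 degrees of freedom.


Step 1: Rank x and y separately (midranks; no ties here).
rank(x): 2->2, 1->1, 12->7, 16->9, 13->8, 3->3, 6->5, 19->10, 5->4, 10->6
rank(y): 10->6, 14->8, 1->1, 3->2, 4->3, 19->10, 5->4, 7->5, 12->7, 17->9
Step 2: d_i = R_x(i) - R_y(i); compute d_i^2.
  (2-6)^2=16, (1-8)^2=49, (7-1)^2=36, (9-2)^2=49, (8-3)^2=25, (3-10)^2=49, (5-4)^2=1, (10-5)^2=25, (4-7)^2=9, (6-9)^2=9
sum(d^2) = 268.
Step 3: rho = 1 - 6*268 / (10*(10^2 - 1)) = 1 - 1608/990 = -0.624242.
Step 4: Under H0, t = rho * sqrt((n-2)/(1-rho^2)) = -2.2601 ~ t(8).
Step 5: Two-sided p-value from the t-distribution with 8 df = 0.053718.
Step 6: alpha = 0.1. reject H0.

rho = -0.6242, p = 0.053718, reject H0 at alpha = 0.1.


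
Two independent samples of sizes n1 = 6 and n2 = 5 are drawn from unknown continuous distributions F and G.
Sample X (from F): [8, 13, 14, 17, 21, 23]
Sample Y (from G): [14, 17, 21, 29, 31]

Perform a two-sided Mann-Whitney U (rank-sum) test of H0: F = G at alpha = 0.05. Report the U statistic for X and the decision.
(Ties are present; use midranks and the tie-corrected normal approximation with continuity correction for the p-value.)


Step 1: Combine and sort all 11 observations; assign midranks.
sorted (value, group): (8,X), (13,X), (14,X), (14,Y), (17,X), (17,Y), (21,X), (21,Y), (23,X), (29,Y), (31,Y)
ranks: 8->1, 13->2, 14->3.5, 14->3.5, 17->5.5, 17->5.5, 21->7.5, 21->7.5, 23->9, 29->10, 31->11
Step 2: Rank sum for X: R1 = 1 + 2 + 3.5 + 5.5 + 7.5 + 9 = 28.5.
Step 3: U_X = R1 - n1(n1+1)/2 = 28.5 - 6*7/2 = 28.5 - 21 = 7.5.
       U_Y = n1*n2 - U_X = 30 - 7.5 = 22.5.
Step 4: Ties are present, so use the tie-corrected normal approximation (with continuity correction) for the p-value.
Step 5: p-value = 0.198156; compare to alpha = 0.05. fail to reject H0.

U_X = 7.5, p = 0.198156, fail to reject H0 at alpha = 0.05.


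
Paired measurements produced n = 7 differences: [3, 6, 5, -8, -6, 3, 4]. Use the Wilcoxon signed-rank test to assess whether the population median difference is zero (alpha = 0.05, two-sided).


Step 1: Drop any zero differences (none here) and take |d_i|.
|d| = [3, 6, 5, 8, 6, 3, 4]
Step 2: Midrank |d_i| (ties get averaged ranks).
ranks: |3|->1.5, |6|->5.5, |5|->4, |8|->7, |6|->5.5, |3|->1.5, |4|->3
Step 3: Attach original signs; sum ranks with positive sign and with negative sign.
W+ = 1.5 + 5.5 + 4 + 1.5 + 3 = 15.5
W- = 7 + 5.5 = 12.5
(Check: W+ + W- = 28 should equal n(n+1)/2 = 28.)
Step 4: Test statistic W = min(W+, W-) = 12.5.
Step 5: Ties in |d|, so use the tie-corrected normal approximation.
        E[W] = n(n+1)/4 = 7*8/4 = 14.
        Tie groups: |d|=3 (t=2), |d|=6 (t=2); sum(t^3 - t) = 12.
        Var[W] = n(n+1)(2n+1)/24 - sum(t^3-t)/48 = 840/24 - 12/48 = 34.75.
        z = (W - E[W]) / sqrt(Var[W]) = (12.5 - 14) / 5.8949 = -0.2545.
        Two-sided p = 2*Phi(z) = 0.799143.
Step 6: alpha = 0.05. fail to reject H0.

W+ = 15.5, W- = 12.5, W = min = 12.5, p = 0.799143, fail to reject H0.


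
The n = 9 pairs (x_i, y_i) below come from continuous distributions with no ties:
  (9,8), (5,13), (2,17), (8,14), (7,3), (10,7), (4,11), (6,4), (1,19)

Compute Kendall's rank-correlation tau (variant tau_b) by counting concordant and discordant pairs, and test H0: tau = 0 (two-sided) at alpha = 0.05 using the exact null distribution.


Step 1: Enumerate the 36 unordered pairs (i,j) with i<j and classify each by sign(x_j-x_i) * sign(y_j-y_i).
  (1,2):dx=-4,dy=+5->D; (1,3):dx=-7,dy=+9->D; (1,4):dx=-1,dy=+6->D; (1,5):dx=-2,dy=-5->C
  (1,6):dx=+1,dy=-1->D; (1,7):dx=-5,dy=+3->D; (1,8):dx=-3,dy=-4->C; (1,9):dx=-8,dy=+11->D
  (2,3):dx=-3,dy=+4->D; (2,4):dx=+3,dy=+1->C; (2,5):dx=+2,dy=-10->D; (2,6):dx=+5,dy=-6->D
  (2,7):dx=-1,dy=-2->C; (2,8):dx=+1,dy=-9->D; (2,9):dx=-4,dy=+6->D; (3,4):dx=+6,dy=-3->D
  (3,5):dx=+5,dy=-14->D; (3,6):dx=+8,dy=-10->D; (3,7):dx=+2,dy=-6->D; (3,8):dx=+4,dy=-13->D
  (3,9):dx=-1,dy=+2->D; (4,5):dx=-1,dy=-11->C; (4,6):dx=+2,dy=-7->D; (4,7):dx=-4,dy=-3->C
  (4,8):dx=-2,dy=-10->C; (4,9):dx=-7,dy=+5->D; (5,6):dx=+3,dy=+4->C; (5,7):dx=-3,dy=+8->D
  (5,8):dx=-1,dy=+1->D; (5,9):dx=-6,dy=+16->D; (6,7):dx=-6,dy=+4->D; (6,8):dx=-4,dy=-3->C
  (6,9):dx=-9,dy=+12->D; (7,8):dx=+2,dy=-7->D; (7,9):dx=-3,dy=+8->D; (8,9):dx=-5,dy=+15->D
Step 2: C = 9, D = 27, total pairs = 36.
Step 3: tau = (C - D)/(n(n-1)/2) = (9 - 27)/36 = -0.500000.
Step 4: Exact two-sided p-value (enumerate n! = 362880 permutations of y under H0): p = 0.075176.
Step 5: alpha = 0.05. fail to reject H0.

tau_b = -0.5000 (C=9, D=27), p = 0.075176, fail to reject H0.


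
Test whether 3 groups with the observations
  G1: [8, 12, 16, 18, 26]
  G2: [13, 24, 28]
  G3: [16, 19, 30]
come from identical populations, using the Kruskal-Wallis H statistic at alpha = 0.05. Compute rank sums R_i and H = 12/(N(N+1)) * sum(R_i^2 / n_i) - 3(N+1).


Step 1: Combine all N = 11 observations and assign midranks.
sorted (value, group, rank): (8,G1,1), (12,G1,2), (13,G2,3), (16,G1,4.5), (16,G3,4.5), (18,G1,6), (19,G3,7), (24,G2,8), (26,G1,9), (28,G2,10), (30,G3,11)
Step 2: Sum ranks within each group.
R_1 = 22.5 (n_1 = 5)
R_2 = 21 (n_2 = 3)
R_3 = 22.5 (n_3 = 3)
Step 3: H = 12/(N(N+1)) * sum(R_i^2/n_i) - 3(N+1)
     = 12/(11*12) * (22.5^2/5 + 21^2/3 + 22.5^2/3) - 3*12
     = 0.090909 * 417 - 36
     = 1.909091.
Step 4: Ties present; correction factor C = 1 - 6/(11^3 - 11) = 0.995455. Corrected H = 1.909091 / 0.995455 = 1.917808.
Step 5: Under H0, H ~ chi^2(2); p-value = 0.383313.
Step 6: alpha = 0.05. fail to reject H0.

H = 1.9178, df = 2, p = 0.383313, fail to reject H0.


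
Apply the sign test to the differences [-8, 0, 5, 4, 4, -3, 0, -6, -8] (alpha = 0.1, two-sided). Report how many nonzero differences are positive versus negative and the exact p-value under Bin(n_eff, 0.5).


Step 1: Discard zero differences. Original n = 9; n_eff = number of nonzero differences = 7.
Nonzero differences (with sign): -8, +5, +4, +4, -3, -6, -8
Step 2: Count signs: positive = 3, negative = 4.
Step 3: Under H0: P(positive) = 0.5, so the number of positives S ~ Bin(7, 0.5).
Step 4: Two-sided exact p-value = sum of Bin(7,0.5) probabilities at or below the observed probability = 1.000000.
Step 5: alpha = 0.1. fail to reject H0.

n_eff = 7, pos = 3, neg = 4, p = 1.000000, fail to reject H0.


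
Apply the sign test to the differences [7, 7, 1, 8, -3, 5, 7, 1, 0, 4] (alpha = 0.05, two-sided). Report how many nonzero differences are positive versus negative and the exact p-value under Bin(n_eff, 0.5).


Step 1: Discard zero differences. Original n = 10; n_eff = number of nonzero differences = 9.
Nonzero differences (with sign): +7, +7, +1, +8, -3, +5, +7, +1, +4
Step 2: Count signs: positive = 8, negative = 1.
Step 3: Under H0: P(positive) = 0.5, so the number of positives S ~ Bin(9, 0.5).
Step 4: Two-sided exact p-value = sum of Bin(9,0.5) probabilities at or below the observed probability = 0.039062.
Step 5: alpha = 0.05. reject H0.

n_eff = 9, pos = 8, neg = 1, p = 0.039062, reject H0.


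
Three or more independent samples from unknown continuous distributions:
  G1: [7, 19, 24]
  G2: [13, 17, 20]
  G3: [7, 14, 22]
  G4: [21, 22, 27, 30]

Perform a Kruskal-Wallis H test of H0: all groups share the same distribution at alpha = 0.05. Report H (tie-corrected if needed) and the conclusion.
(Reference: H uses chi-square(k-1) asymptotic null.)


Step 1: Combine all N = 13 observations and assign midranks.
sorted (value, group, rank): (7,G1,1.5), (7,G3,1.5), (13,G2,3), (14,G3,4), (17,G2,5), (19,G1,6), (20,G2,7), (21,G4,8), (22,G3,9.5), (22,G4,9.5), (24,G1,11), (27,G4,12), (30,G4,13)
Step 2: Sum ranks within each group.
R_1 = 18.5 (n_1 = 3)
R_2 = 15 (n_2 = 3)
R_3 = 15 (n_3 = 3)
R_4 = 42.5 (n_4 = 4)
Step 3: H = 12/(N(N+1)) * sum(R_i^2/n_i) - 3(N+1)
     = 12/(13*14) * (18.5^2/3 + 15^2/3 + 15^2/3 + 42.5^2/4) - 3*14
     = 0.065934 * 715.646 - 42
     = 5.185440.
Step 4: Ties present; correction factor C = 1 - 12/(13^3 - 13) = 0.994505. Corrected H = 5.185440 / 0.994505 = 5.214088.
Step 5: Under H0, H ~ chi^2(3); p-value = 0.156775.
Step 6: alpha = 0.05. fail to reject H0.

H = 5.2141, df = 3, p = 0.156775, fail to reject H0.


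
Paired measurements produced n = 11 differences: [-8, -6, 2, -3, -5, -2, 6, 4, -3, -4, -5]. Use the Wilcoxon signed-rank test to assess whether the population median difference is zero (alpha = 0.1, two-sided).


Step 1: Drop any zero differences (none here) and take |d_i|.
|d| = [8, 6, 2, 3, 5, 2, 6, 4, 3, 4, 5]
Step 2: Midrank |d_i| (ties get averaged ranks).
ranks: |8|->11, |6|->9.5, |2|->1.5, |3|->3.5, |5|->7.5, |2|->1.5, |6|->9.5, |4|->5.5, |3|->3.5, |4|->5.5, |5|->7.5
Step 3: Attach original signs; sum ranks with positive sign and with negative sign.
W+ = 1.5 + 9.5 + 5.5 = 16.5
W- = 11 + 9.5 + 3.5 + 7.5 + 1.5 + 3.5 + 5.5 + 7.5 = 49.5
(Check: W+ + W- = 66 should equal n(n+1)/2 = 66.)
Step 4: Test statistic W = min(W+, W-) = 16.5.
Step 5: Ties in |d|, so use the tie-corrected normal approximation.
        E[W] = n(n+1)/4 = 11*12/4 = 33.
        Tie groups: |d|=2 (t=2), |d|=3 (t=2), |d|=4 (t=2), |d|=5 (t=2), |d|=6 (t=2); sum(t^3 - t) = 30.
        Var[W] = n(n+1)(2n+1)/24 - sum(t^3-t)/48 = 3036/24 - 30/48 = 125.875.
        z = (W - E[W]) / sqrt(Var[W]) = (16.5 - 33) / 11.2194 = -1.4707.
        Two-sided p = 2*Phi(z) = 0.141381.
Step 6: alpha = 0.1. fail to reject H0.

W+ = 16.5, W- = 49.5, W = min = 16.5, p = 0.141381, fail to reject H0.


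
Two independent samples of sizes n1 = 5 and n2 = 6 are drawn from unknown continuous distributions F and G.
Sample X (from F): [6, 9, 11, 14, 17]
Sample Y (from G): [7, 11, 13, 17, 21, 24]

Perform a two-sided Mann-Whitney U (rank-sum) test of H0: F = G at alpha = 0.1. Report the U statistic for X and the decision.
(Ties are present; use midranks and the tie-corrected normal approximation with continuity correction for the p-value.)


Step 1: Combine and sort all 11 observations; assign midranks.
sorted (value, group): (6,X), (7,Y), (9,X), (11,X), (11,Y), (13,Y), (14,X), (17,X), (17,Y), (21,Y), (24,Y)
ranks: 6->1, 7->2, 9->3, 11->4.5, 11->4.5, 13->6, 14->7, 17->8.5, 17->8.5, 21->10, 24->11
Step 2: Rank sum for X: R1 = 1 + 3 + 4.5 + 7 + 8.5 = 24.
Step 3: U_X = R1 - n1(n1+1)/2 = 24 - 5*6/2 = 24 - 15 = 9.
       U_Y = n1*n2 - U_X = 30 - 9 = 21.
Step 4: Ties are present, so use the tie-corrected normal approximation (with continuity correction) for the p-value.
Step 5: p-value = 0.313093; compare to alpha = 0.1. fail to reject H0.

U_X = 9, p = 0.313093, fail to reject H0 at alpha = 0.1.


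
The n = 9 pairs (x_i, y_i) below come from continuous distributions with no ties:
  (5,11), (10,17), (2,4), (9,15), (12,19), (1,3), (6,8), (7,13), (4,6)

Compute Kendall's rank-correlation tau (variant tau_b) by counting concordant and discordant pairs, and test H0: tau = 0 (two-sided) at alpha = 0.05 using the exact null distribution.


Step 1: Enumerate the 36 unordered pairs (i,j) with i<j and classify each by sign(x_j-x_i) * sign(y_j-y_i).
  (1,2):dx=+5,dy=+6->C; (1,3):dx=-3,dy=-7->C; (1,4):dx=+4,dy=+4->C; (1,5):dx=+7,dy=+8->C
  (1,6):dx=-4,dy=-8->C; (1,7):dx=+1,dy=-3->D; (1,8):dx=+2,dy=+2->C; (1,9):dx=-1,dy=-5->C
  (2,3):dx=-8,dy=-13->C; (2,4):dx=-1,dy=-2->C; (2,5):dx=+2,dy=+2->C; (2,6):dx=-9,dy=-14->C
  (2,7):dx=-4,dy=-9->C; (2,8):dx=-3,dy=-4->C; (2,9):dx=-6,dy=-11->C; (3,4):dx=+7,dy=+11->C
  (3,5):dx=+10,dy=+15->C; (3,6):dx=-1,dy=-1->C; (3,7):dx=+4,dy=+4->C; (3,8):dx=+5,dy=+9->C
  (3,9):dx=+2,dy=+2->C; (4,5):dx=+3,dy=+4->C; (4,6):dx=-8,dy=-12->C; (4,7):dx=-3,dy=-7->C
  (4,8):dx=-2,dy=-2->C; (4,9):dx=-5,dy=-9->C; (5,6):dx=-11,dy=-16->C; (5,7):dx=-6,dy=-11->C
  (5,8):dx=-5,dy=-6->C; (5,9):dx=-8,dy=-13->C; (6,7):dx=+5,dy=+5->C; (6,8):dx=+6,dy=+10->C
  (6,9):dx=+3,dy=+3->C; (7,8):dx=+1,dy=+5->C; (7,9):dx=-2,dy=-2->C; (8,9):dx=-3,dy=-7->C
Step 2: C = 35, D = 1, total pairs = 36.
Step 3: tau = (C - D)/(n(n-1)/2) = (35 - 1)/36 = 0.944444.
Step 4: Exact two-sided p-value (enumerate n! = 362880 permutations of y under H0): p = 0.000050.
Step 5: alpha = 0.05. reject H0.

tau_b = 0.9444 (C=35, D=1), p = 0.000050, reject H0.


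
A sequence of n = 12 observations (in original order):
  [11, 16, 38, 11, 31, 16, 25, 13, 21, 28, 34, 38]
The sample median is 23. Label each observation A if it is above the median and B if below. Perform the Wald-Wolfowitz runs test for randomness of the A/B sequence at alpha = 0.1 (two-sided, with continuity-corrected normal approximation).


Step 1: Compute median = 23; label A = above, B = below.
Labels in order: BBABABABBAAA  (n_A = 6, n_B = 6)
Step 2: Count runs R = 8.
Step 3: Under H0 (random ordering), E[R] = 2*n_A*n_B/(n_A+n_B) + 1 = 2*6*6/12 + 1 = 7.0000.
        Var[R] = 2*n_A*n_B*(2*n_A*n_B - n_A - n_B) / ((n_A+n_B)^2 * (n_A+n_B-1)) = 4320/1584 = 2.7273.
        SD[R] = 1.6514.
Step 4: Continuity-corrected z = (R - 0.5 - E[R]) / SD[R] = (8 - 0.5 - 7.0000) / 1.6514 = 0.3028.
Step 5: Two-sided p-value via normal approximation = 2*(1 - Phi(|z|)) = 0.762069.
Step 6: alpha = 0.1. fail to reject H0.

R = 8, z = 0.3028, p = 0.762069, fail to reject H0.


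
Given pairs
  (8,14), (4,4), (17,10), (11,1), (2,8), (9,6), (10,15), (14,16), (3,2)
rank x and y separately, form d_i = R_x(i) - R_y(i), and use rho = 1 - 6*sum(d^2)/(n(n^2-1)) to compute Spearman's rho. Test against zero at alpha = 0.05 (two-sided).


Step 1: Rank x and y separately (midranks; no ties here).
rank(x): 8->4, 4->3, 17->9, 11->7, 2->1, 9->5, 10->6, 14->8, 3->2
rank(y): 14->7, 4->3, 10->6, 1->1, 8->5, 6->4, 15->8, 16->9, 2->2
Step 2: d_i = R_x(i) - R_y(i); compute d_i^2.
  (4-7)^2=9, (3-3)^2=0, (9-6)^2=9, (7-1)^2=36, (1-5)^2=16, (5-4)^2=1, (6-8)^2=4, (8-9)^2=1, (2-2)^2=0
sum(d^2) = 76.
Step 3: rho = 1 - 6*76 / (9*(9^2 - 1)) = 1 - 456/720 = 0.366667.
Step 4: Under H0, t = rho * sqrt((n-2)/(1-rho^2)) = 1.0427 ~ t(7).
Step 5: Two-sided p-value from the t-distribution with 7 df = 0.331740.
Step 6: alpha = 0.05. fail to reject H0.

rho = 0.3667, p = 0.331740, fail to reject H0 at alpha = 0.05.


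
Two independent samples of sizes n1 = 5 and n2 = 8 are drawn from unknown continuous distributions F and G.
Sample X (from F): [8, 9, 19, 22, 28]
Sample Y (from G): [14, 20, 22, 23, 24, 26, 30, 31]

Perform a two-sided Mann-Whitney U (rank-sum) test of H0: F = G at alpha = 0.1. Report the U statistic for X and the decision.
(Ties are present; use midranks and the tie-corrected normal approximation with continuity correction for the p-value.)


Step 1: Combine and sort all 13 observations; assign midranks.
sorted (value, group): (8,X), (9,X), (14,Y), (19,X), (20,Y), (22,X), (22,Y), (23,Y), (24,Y), (26,Y), (28,X), (30,Y), (31,Y)
ranks: 8->1, 9->2, 14->3, 19->4, 20->5, 22->6.5, 22->6.5, 23->8, 24->9, 26->10, 28->11, 30->12, 31->13
Step 2: Rank sum for X: R1 = 1 + 2 + 4 + 6.5 + 11 = 24.5.
Step 3: U_X = R1 - n1(n1+1)/2 = 24.5 - 5*6/2 = 24.5 - 15 = 9.5.
       U_Y = n1*n2 - U_X = 40 - 9.5 = 30.5.
Step 4: Ties are present, so use the tie-corrected normal approximation (with continuity correction) for the p-value.
Step 5: p-value = 0.142685; compare to alpha = 0.1. fail to reject H0.

U_X = 9.5, p = 0.142685, fail to reject H0 at alpha = 0.1.


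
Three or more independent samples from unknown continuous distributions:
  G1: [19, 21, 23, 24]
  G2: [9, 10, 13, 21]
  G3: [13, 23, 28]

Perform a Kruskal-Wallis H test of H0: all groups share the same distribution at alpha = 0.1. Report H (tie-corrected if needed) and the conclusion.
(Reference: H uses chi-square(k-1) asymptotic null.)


Step 1: Combine all N = 11 observations and assign midranks.
sorted (value, group, rank): (9,G2,1), (10,G2,2), (13,G2,3.5), (13,G3,3.5), (19,G1,5), (21,G1,6.5), (21,G2,6.5), (23,G1,8.5), (23,G3,8.5), (24,G1,10), (28,G3,11)
Step 2: Sum ranks within each group.
R_1 = 30 (n_1 = 4)
R_2 = 13 (n_2 = 4)
R_3 = 23 (n_3 = 3)
Step 3: H = 12/(N(N+1)) * sum(R_i^2/n_i) - 3(N+1)
     = 12/(11*12) * (30^2/4 + 13^2/4 + 23^2/3) - 3*12
     = 0.090909 * 443.583 - 36
     = 4.325758.
Step 4: Ties present; correction factor C = 1 - 18/(11^3 - 11) = 0.986364. Corrected H = 4.325758 / 0.986364 = 4.385561.
Step 5: Under H0, H ~ chi^2(2); p-value = 0.111606.
Step 6: alpha = 0.1. fail to reject H0.

H = 4.3856, df = 2, p = 0.111606, fail to reject H0.


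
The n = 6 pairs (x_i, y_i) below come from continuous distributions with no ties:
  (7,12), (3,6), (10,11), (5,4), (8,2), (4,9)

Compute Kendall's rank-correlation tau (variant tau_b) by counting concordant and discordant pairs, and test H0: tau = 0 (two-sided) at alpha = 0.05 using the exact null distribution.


Step 1: Enumerate the 15 unordered pairs (i,j) with i<j and classify each by sign(x_j-x_i) * sign(y_j-y_i).
  (1,2):dx=-4,dy=-6->C; (1,3):dx=+3,dy=-1->D; (1,4):dx=-2,dy=-8->C; (1,5):dx=+1,dy=-10->D
  (1,6):dx=-3,dy=-3->C; (2,3):dx=+7,dy=+5->C; (2,4):dx=+2,dy=-2->D; (2,5):dx=+5,dy=-4->D
  (2,6):dx=+1,dy=+3->C; (3,4):dx=-5,dy=-7->C; (3,5):dx=-2,dy=-9->C; (3,6):dx=-6,dy=-2->C
  (4,5):dx=+3,dy=-2->D; (4,6):dx=-1,dy=+5->D; (5,6):dx=-4,dy=+7->D
Step 2: C = 8, D = 7, total pairs = 15.
Step 3: tau = (C - D)/(n(n-1)/2) = (8 - 7)/15 = 0.066667.
Step 4: Exact two-sided p-value (enumerate n! = 720 permutations of y under H0): p = 1.000000.
Step 5: alpha = 0.05. fail to reject H0.

tau_b = 0.0667 (C=8, D=7), p = 1.000000, fail to reject H0.


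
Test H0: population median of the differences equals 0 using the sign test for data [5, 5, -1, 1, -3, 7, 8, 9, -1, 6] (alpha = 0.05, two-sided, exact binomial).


Step 1: Discard zero differences. Original n = 10; n_eff = number of nonzero differences = 10.
Nonzero differences (with sign): +5, +5, -1, +1, -3, +7, +8, +9, -1, +6
Step 2: Count signs: positive = 7, negative = 3.
Step 3: Under H0: P(positive) = 0.5, so the number of positives S ~ Bin(10, 0.5).
Step 4: Two-sided exact p-value = sum of Bin(10,0.5) probabilities at or below the observed probability = 0.343750.
Step 5: alpha = 0.05. fail to reject H0.

n_eff = 10, pos = 7, neg = 3, p = 0.343750, fail to reject H0.


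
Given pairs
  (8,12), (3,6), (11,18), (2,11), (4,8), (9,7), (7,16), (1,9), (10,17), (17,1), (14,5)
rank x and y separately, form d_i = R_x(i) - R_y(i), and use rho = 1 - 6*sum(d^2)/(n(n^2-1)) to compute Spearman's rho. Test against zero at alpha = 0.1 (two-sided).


Step 1: Rank x and y separately (midranks; no ties here).
rank(x): 8->6, 3->3, 11->9, 2->2, 4->4, 9->7, 7->5, 1->1, 10->8, 17->11, 14->10
rank(y): 12->8, 6->3, 18->11, 11->7, 8->5, 7->4, 16->9, 9->6, 17->10, 1->1, 5->2
Step 2: d_i = R_x(i) - R_y(i); compute d_i^2.
  (6-8)^2=4, (3-3)^2=0, (9-11)^2=4, (2-7)^2=25, (4-5)^2=1, (7-4)^2=9, (5-9)^2=16, (1-6)^2=25, (8-10)^2=4, (11-1)^2=100, (10-2)^2=64
sum(d^2) = 252.
Step 3: rho = 1 - 6*252 / (11*(11^2 - 1)) = 1 - 1512/1320 = -0.145455.
Step 4: Under H0, t = rho * sqrt((n-2)/(1-rho^2)) = -0.4411 ~ t(9).
Step 5: Two-sided p-value from the t-distribution with 9 df = 0.669579.
Step 6: alpha = 0.1. fail to reject H0.

rho = -0.1455, p = 0.669579, fail to reject H0 at alpha = 0.1.


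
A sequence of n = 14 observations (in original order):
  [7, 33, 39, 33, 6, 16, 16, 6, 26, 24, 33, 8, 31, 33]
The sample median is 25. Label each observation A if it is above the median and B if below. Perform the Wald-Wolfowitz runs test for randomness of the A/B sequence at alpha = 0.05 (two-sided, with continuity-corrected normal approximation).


Step 1: Compute median = 25; label A = above, B = below.
Labels in order: BAAABBBBABABAA  (n_A = 7, n_B = 7)
Step 2: Count runs R = 8.
Step 3: Under H0 (random ordering), E[R] = 2*n_A*n_B/(n_A+n_B) + 1 = 2*7*7/14 + 1 = 8.0000.
        Var[R] = 2*n_A*n_B*(2*n_A*n_B - n_A - n_B) / ((n_A+n_B)^2 * (n_A+n_B-1)) = 8232/2548 = 3.2308.
        SD[R] = 1.7974.
Step 4: R = E[R], so z = 0 with no continuity correction.
Step 5: Two-sided p-value via normal approximation = 2*(1 - Phi(|z|)) = 1.000000.
Step 6: alpha = 0.05. fail to reject H0.

R = 8, z = 0.0000, p = 1.000000, fail to reject H0.


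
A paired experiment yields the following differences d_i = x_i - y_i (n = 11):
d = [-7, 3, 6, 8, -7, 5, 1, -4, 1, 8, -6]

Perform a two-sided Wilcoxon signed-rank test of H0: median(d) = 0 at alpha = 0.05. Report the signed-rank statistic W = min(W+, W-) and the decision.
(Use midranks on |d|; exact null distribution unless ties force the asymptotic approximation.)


Step 1: Drop any zero differences (none here) and take |d_i|.
|d| = [7, 3, 6, 8, 7, 5, 1, 4, 1, 8, 6]
Step 2: Midrank |d_i| (ties get averaged ranks).
ranks: |7|->8.5, |3|->3, |6|->6.5, |8|->10.5, |7|->8.5, |5|->5, |1|->1.5, |4|->4, |1|->1.5, |8|->10.5, |6|->6.5
Step 3: Attach original signs; sum ranks with positive sign and with negative sign.
W+ = 3 + 6.5 + 10.5 + 5 + 1.5 + 1.5 + 10.5 = 38.5
W- = 8.5 + 8.5 + 4 + 6.5 = 27.5
(Check: W+ + W- = 66 should equal n(n+1)/2 = 66.)
Step 4: Test statistic W = min(W+, W-) = 27.5.
Step 5: Ties in |d|, so use the tie-corrected normal approximation.
        E[W] = n(n+1)/4 = 11*12/4 = 33.
        Tie groups: |d|=1 (t=2), |d|=6 (t=2), |d|=7 (t=2), |d|=8 (t=2); sum(t^3 - t) = 24.
        Var[W] = n(n+1)(2n+1)/24 - sum(t^3-t)/48 = 3036/24 - 24/48 = 126.
        z = (W - E[W]) / sqrt(Var[W]) = (27.5 - 33) / 11.2250 = -0.4900.
        Two-sided p = 2*Phi(z) = 0.624149.
Step 6: alpha = 0.05. fail to reject H0.

W+ = 38.5, W- = 27.5, W = min = 27.5, p = 0.624149, fail to reject H0.


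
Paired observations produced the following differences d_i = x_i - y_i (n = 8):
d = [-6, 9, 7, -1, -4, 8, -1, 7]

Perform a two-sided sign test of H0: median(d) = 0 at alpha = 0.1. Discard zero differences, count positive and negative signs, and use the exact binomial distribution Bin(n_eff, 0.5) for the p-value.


Step 1: Discard zero differences. Original n = 8; n_eff = number of nonzero differences = 8.
Nonzero differences (with sign): -6, +9, +7, -1, -4, +8, -1, +7
Step 2: Count signs: positive = 4, negative = 4.
Step 3: Under H0: P(positive) = 0.5, so the number of positives S ~ Bin(8, 0.5).
Step 4: Two-sided exact p-value = sum of Bin(8,0.5) probabilities at or below the observed probability = 1.000000.
Step 5: alpha = 0.1. fail to reject H0.

n_eff = 8, pos = 4, neg = 4, p = 1.000000, fail to reject H0.


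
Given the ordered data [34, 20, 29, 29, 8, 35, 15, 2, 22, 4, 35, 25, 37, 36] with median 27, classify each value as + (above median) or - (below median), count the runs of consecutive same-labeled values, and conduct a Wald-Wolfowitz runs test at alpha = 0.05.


Step 1: Compute median = 27; label A = above, B = below.
Labels in order: ABAABABBBBABAA  (n_A = 7, n_B = 7)
Step 2: Count runs R = 9.
Step 3: Under H0 (random ordering), E[R] = 2*n_A*n_B/(n_A+n_B) + 1 = 2*7*7/14 + 1 = 8.0000.
        Var[R] = 2*n_A*n_B*(2*n_A*n_B - n_A - n_B) / ((n_A+n_B)^2 * (n_A+n_B-1)) = 8232/2548 = 3.2308.
        SD[R] = 1.7974.
Step 4: Continuity-corrected z = (R - 0.5 - E[R]) / SD[R] = (9 - 0.5 - 8.0000) / 1.7974 = 0.2782.
Step 5: Two-sided p-value via normal approximation = 2*(1 - Phi(|z|)) = 0.780879.
Step 6: alpha = 0.05. fail to reject H0.

R = 9, z = 0.2782, p = 0.780879, fail to reject H0.


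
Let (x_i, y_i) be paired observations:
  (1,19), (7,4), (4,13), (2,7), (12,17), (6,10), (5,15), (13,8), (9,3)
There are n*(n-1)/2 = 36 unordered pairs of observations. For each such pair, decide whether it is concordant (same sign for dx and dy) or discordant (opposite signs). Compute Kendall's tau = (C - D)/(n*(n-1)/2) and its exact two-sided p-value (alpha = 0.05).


Step 1: Enumerate the 36 unordered pairs (i,j) with i<j and classify each by sign(x_j-x_i) * sign(y_j-y_i).
  (1,2):dx=+6,dy=-15->D; (1,3):dx=+3,dy=-6->D; (1,4):dx=+1,dy=-12->D; (1,5):dx=+11,dy=-2->D
  (1,6):dx=+5,dy=-9->D; (1,7):dx=+4,dy=-4->D; (1,8):dx=+12,dy=-11->D; (1,9):dx=+8,dy=-16->D
  (2,3):dx=-3,dy=+9->D; (2,4):dx=-5,dy=+3->D; (2,5):dx=+5,dy=+13->C; (2,6):dx=-1,dy=+6->D
  (2,7):dx=-2,dy=+11->D; (2,8):dx=+6,dy=+4->C; (2,9):dx=+2,dy=-1->D; (3,4):dx=-2,dy=-6->C
  (3,5):dx=+8,dy=+4->C; (3,6):dx=+2,dy=-3->D; (3,7):dx=+1,dy=+2->C; (3,8):dx=+9,dy=-5->D
  (3,9):dx=+5,dy=-10->D; (4,5):dx=+10,dy=+10->C; (4,6):dx=+4,dy=+3->C; (4,7):dx=+3,dy=+8->C
  (4,8):dx=+11,dy=+1->C; (4,9):dx=+7,dy=-4->D; (5,6):dx=-6,dy=-7->C; (5,7):dx=-7,dy=-2->C
  (5,8):dx=+1,dy=-9->D; (5,9):dx=-3,dy=-14->C; (6,7):dx=-1,dy=+5->D; (6,8):dx=+7,dy=-2->D
  (6,9):dx=+3,dy=-7->D; (7,8):dx=+8,dy=-7->D; (7,9):dx=+4,dy=-12->D; (8,9):dx=-4,dy=-5->C
Step 2: C = 13, D = 23, total pairs = 36.
Step 3: tau = (C - D)/(n(n-1)/2) = (13 - 23)/36 = -0.277778.
Step 4: Exact two-sided p-value (enumerate n! = 362880 permutations of y under H0): p = 0.358488.
Step 5: alpha = 0.05. fail to reject H0.

tau_b = -0.2778 (C=13, D=23), p = 0.358488, fail to reject H0.


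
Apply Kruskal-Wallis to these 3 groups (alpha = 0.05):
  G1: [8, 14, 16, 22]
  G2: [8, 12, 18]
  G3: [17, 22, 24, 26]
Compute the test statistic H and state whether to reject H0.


Step 1: Combine all N = 11 observations and assign midranks.
sorted (value, group, rank): (8,G1,1.5), (8,G2,1.5), (12,G2,3), (14,G1,4), (16,G1,5), (17,G3,6), (18,G2,7), (22,G1,8.5), (22,G3,8.5), (24,G3,10), (26,G3,11)
Step 2: Sum ranks within each group.
R_1 = 19 (n_1 = 4)
R_2 = 11.5 (n_2 = 3)
R_3 = 35.5 (n_3 = 4)
Step 3: H = 12/(N(N+1)) * sum(R_i^2/n_i) - 3(N+1)
     = 12/(11*12) * (19^2/4 + 11.5^2/3 + 35.5^2/4) - 3*12
     = 0.090909 * 449.396 - 36
     = 4.854167.
Step 4: Ties present; correction factor C = 1 - 12/(11^3 - 11) = 0.990909. Corrected H = 4.854167 / 0.990909 = 4.898700.
Step 5: Under H0, H ~ chi^2(2); p-value = 0.086350.
Step 6: alpha = 0.05. fail to reject H0.

H = 4.8987, df = 2, p = 0.086350, fail to reject H0.


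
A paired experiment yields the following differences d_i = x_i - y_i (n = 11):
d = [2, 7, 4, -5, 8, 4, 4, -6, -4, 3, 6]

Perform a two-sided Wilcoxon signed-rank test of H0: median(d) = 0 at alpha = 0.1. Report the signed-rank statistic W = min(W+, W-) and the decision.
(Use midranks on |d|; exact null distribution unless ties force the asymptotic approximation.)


Step 1: Drop any zero differences (none here) and take |d_i|.
|d| = [2, 7, 4, 5, 8, 4, 4, 6, 4, 3, 6]
Step 2: Midrank |d_i| (ties get averaged ranks).
ranks: |2|->1, |7|->10, |4|->4.5, |5|->7, |8|->11, |4|->4.5, |4|->4.5, |6|->8.5, |4|->4.5, |3|->2, |6|->8.5
Step 3: Attach original signs; sum ranks with positive sign and with negative sign.
W+ = 1 + 10 + 4.5 + 11 + 4.5 + 4.5 + 2 + 8.5 = 46
W- = 7 + 8.5 + 4.5 = 20
(Check: W+ + W- = 66 should equal n(n+1)/2 = 66.)
Step 4: Test statistic W = min(W+, W-) = 20.
Step 5: Ties in |d|, so use the tie-corrected normal approximation.
        E[W] = n(n+1)/4 = 11*12/4 = 33.
        Tie groups: |d|=4 (t=4), |d|=6 (t=2); sum(t^3 - t) = 66.
        Var[W] = n(n+1)(2n+1)/24 - sum(t^3-t)/48 = 3036/24 - 66/48 = 125.125.
        z = (W - E[W]) / sqrt(Var[W]) = (20 - 33) / 11.1859 = -1.1622.
        Two-sided p = 2*Phi(z) = 0.245165.
Step 6: alpha = 0.1. fail to reject H0.

W+ = 46, W- = 20, W = min = 20, p = 0.245165, fail to reject H0.


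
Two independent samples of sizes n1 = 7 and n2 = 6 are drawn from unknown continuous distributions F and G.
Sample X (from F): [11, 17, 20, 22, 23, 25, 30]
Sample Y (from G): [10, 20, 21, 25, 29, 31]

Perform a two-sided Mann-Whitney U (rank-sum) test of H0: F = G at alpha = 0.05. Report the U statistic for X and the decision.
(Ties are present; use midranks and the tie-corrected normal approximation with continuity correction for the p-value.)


Step 1: Combine and sort all 13 observations; assign midranks.
sorted (value, group): (10,Y), (11,X), (17,X), (20,X), (20,Y), (21,Y), (22,X), (23,X), (25,X), (25,Y), (29,Y), (30,X), (31,Y)
ranks: 10->1, 11->2, 17->3, 20->4.5, 20->4.5, 21->6, 22->7, 23->8, 25->9.5, 25->9.5, 29->11, 30->12, 31->13
Step 2: Rank sum for X: R1 = 2 + 3 + 4.5 + 7 + 8 + 9.5 + 12 = 46.
Step 3: U_X = R1 - n1(n1+1)/2 = 46 - 7*8/2 = 46 - 28 = 18.
       U_Y = n1*n2 - U_X = 42 - 18 = 24.
Step 4: Ties are present, so use the tie-corrected normal approximation (with continuity correction) for the p-value.
Step 5: p-value = 0.720247; compare to alpha = 0.05. fail to reject H0.

U_X = 18, p = 0.720247, fail to reject H0 at alpha = 0.05.


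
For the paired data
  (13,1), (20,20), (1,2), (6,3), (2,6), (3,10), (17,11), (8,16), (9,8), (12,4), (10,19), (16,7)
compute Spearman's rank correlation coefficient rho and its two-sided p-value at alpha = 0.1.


Step 1: Rank x and y separately (midranks; no ties here).
rank(x): 13->9, 20->12, 1->1, 6->4, 2->2, 3->3, 17->11, 8->5, 9->6, 12->8, 10->7, 16->10
rank(y): 1->1, 20->12, 2->2, 3->3, 6->5, 10->8, 11->9, 16->10, 8->7, 4->4, 19->11, 7->6
Step 2: d_i = R_x(i) - R_y(i); compute d_i^2.
  (9-1)^2=64, (12-12)^2=0, (1-2)^2=1, (4-3)^2=1, (2-5)^2=9, (3-8)^2=25, (11-9)^2=4, (5-10)^2=25, (6-7)^2=1, (8-4)^2=16, (7-11)^2=16, (10-6)^2=16
sum(d^2) = 178.
Step 3: rho = 1 - 6*178 / (12*(12^2 - 1)) = 1 - 1068/1716 = 0.377622.
Step 4: Under H0, t = rho * sqrt((n-2)/(1-rho^2)) = 1.2896 ~ t(10).
Step 5: Two-sided p-value from the t-distribution with 10 df = 0.226206.
Step 6: alpha = 0.1. fail to reject H0.

rho = 0.3776, p = 0.226206, fail to reject H0 at alpha = 0.1.


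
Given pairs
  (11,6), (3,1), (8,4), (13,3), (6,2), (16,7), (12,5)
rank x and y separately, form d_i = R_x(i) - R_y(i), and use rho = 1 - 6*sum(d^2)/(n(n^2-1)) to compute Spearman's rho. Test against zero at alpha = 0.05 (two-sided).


Step 1: Rank x and y separately (midranks; no ties here).
rank(x): 11->4, 3->1, 8->3, 13->6, 6->2, 16->7, 12->5
rank(y): 6->6, 1->1, 4->4, 3->3, 2->2, 7->7, 5->5
Step 2: d_i = R_x(i) - R_y(i); compute d_i^2.
  (4-6)^2=4, (1-1)^2=0, (3-4)^2=1, (6-3)^2=9, (2-2)^2=0, (7-7)^2=0, (5-5)^2=0
sum(d^2) = 14.
Step 3: rho = 1 - 6*14 / (7*(7^2 - 1)) = 1 - 84/336 = 0.750000.
Step 4: Under H0, t = rho * sqrt((n-2)/(1-rho^2)) = 2.5355 ~ t(5).
Step 5: Two-sided p-value from the t-distribution with 5 df = 0.052181.
Step 6: alpha = 0.05. fail to reject H0.

rho = 0.7500, p = 0.052181, fail to reject H0 at alpha = 0.05.


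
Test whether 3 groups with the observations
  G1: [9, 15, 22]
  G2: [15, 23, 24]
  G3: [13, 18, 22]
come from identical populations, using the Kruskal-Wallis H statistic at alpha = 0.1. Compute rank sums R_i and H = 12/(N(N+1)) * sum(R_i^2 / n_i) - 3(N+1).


Step 1: Combine all N = 9 observations and assign midranks.
sorted (value, group, rank): (9,G1,1), (13,G3,2), (15,G1,3.5), (15,G2,3.5), (18,G3,5), (22,G1,6.5), (22,G3,6.5), (23,G2,8), (24,G2,9)
Step 2: Sum ranks within each group.
R_1 = 11 (n_1 = 3)
R_2 = 20.5 (n_2 = 3)
R_3 = 13.5 (n_3 = 3)
Step 3: H = 12/(N(N+1)) * sum(R_i^2/n_i) - 3(N+1)
     = 12/(9*10) * (11^2/3 + 20.5^2/3 + 13.5^2/3) - 3*10
     = 0.133333 * 241.167 - 30
     = 2.155556.
Step 4: Ties present; correction factor C = 1 - 12/(9^3 - 9) = 0.983333. Corrected H = 2.155556 / 0.983333 = 2.192090.
Step 5: Under H0, H ~ chi^2(2); p-value = 0.334190.
Step 6: alpha = 0.1. fail to reject H0.

H = 2.1921, df = 2, p = 0.334190, fail to reject H0.


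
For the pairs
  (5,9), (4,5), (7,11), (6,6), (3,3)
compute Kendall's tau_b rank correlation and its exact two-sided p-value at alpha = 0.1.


Step 1: Enumerate the 10 unordered pairs (i,j) with i<j and classify each by sign(x_j-x_i) * sign(y_j-y_i).
  (1,2):dx=-1,dy=-4->C; (1,3):dx=+2,dy=+2->C; (1,4):dx=+1,dy=-3->D; (1,5):dx=-2,dy=-6->C
  (2,3):dx=+3,dy=+6->C; (2,4):dx=+2,dy=+1->C; (2,5):dx=-1,dy=-2->C; (3,4):dx=-1,dy=-5->C
  (3,5):dx=-4,dy=-8->C; (4,5):dx=-3,dy=-3->C
Step 2: C = 9, D = 1, total pairs = 10.
Step 3: tau = (C - D)/(n(n-1)/2) = (9 - 1)/10 = 0.800000.
Step 4: Exact two-sided p-value (enumerate n! = 120 permutations of y under H0): p = 0.083333.
Step 5: alpha = 0.1. reject H0.

tau_b = 0.8000 (C=9, D=1), p = 0.083333, reject H0.


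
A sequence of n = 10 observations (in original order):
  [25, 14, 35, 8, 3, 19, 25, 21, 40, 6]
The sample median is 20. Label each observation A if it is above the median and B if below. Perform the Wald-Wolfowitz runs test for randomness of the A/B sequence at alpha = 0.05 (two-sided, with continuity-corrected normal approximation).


Step 1: Compute median = 20; label A = above, B = below.
Labels in order: ABABBBAAAB  (n_A = 5, n_B = 5)
Step 2: Count runs R = 6.
Step 3: Under H0 (random ordering), E[R] = 2*n_A*n_B/(n_A+n_B) + 1 = 2*5*5/10 + 1 = 6.0000.
        Var[R] = 2*n_A*n_B*(2*n_A*n_B - n_A - n_B) / ((n_A+n_B)^2 * (n_A+n_B-1)) = 2000/900 = 2.2222.
        SD[R] = 1.4907.
Step 4: R = E[R], so z = 0 with no continuity correction.
Step 5: Two-sided p-value via normal approximation = 2*(1 - Phi(|z|)) = 1.000000.
Step 6: alpha = 0.05. fail to reject H0.

R = 6, z = 0.0000, p = 1.000000, fail to reject H0.


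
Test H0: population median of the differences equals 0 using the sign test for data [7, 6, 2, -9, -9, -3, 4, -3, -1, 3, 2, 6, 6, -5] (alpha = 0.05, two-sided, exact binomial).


Step 1: Discard zero differences. Original n = 14; n_eff = number of nonzero differences = 14.
Nonzero differences (with sign): +7, +6, +2, -9, -9, -3, +4, -3, -1, +3, +2, +6, +6, -5
Step 2: Count signs: positive = 8, negative = 6.
Step 3: Under H0: P(positive) = 0.5, so the number of positives S ~ Bin(14, 0.5).
Step 4: Two-sided exact p-value = sum of Bin(14,0.5) probabilities at or below the observed probability = 0.790527.
Step 5: alpha = 0.05. fail to reject H0.

n_eff = 14, pos = 8, neg = 6, p = 0.790527, fail to reject H0.


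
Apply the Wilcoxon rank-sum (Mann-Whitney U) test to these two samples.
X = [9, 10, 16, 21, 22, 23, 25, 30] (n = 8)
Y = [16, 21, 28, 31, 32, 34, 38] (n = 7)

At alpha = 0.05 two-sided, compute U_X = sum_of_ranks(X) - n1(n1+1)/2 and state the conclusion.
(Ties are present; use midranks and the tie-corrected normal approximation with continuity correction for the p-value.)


Step 1: Combine and sort all 15 observations; assign midranks.
sorted (value, group): (9,X), (10,X), (16,X), (16,Y), (21,X), (21,Y), (22,X), (23,X), (25,X), (28,Y), (30,X), (31,Y), (32,Y), (34,Y), (38,Y)
ranks: 9->1, 10->2, 16->3.5, 16->3.5, 21->5.5, 21->5.5, 22->7, 23->8, 25->9, 28->10, 30->11, 31->12, 32->13, 34->14, 38->15
Step 2: Rank sum for X: R1 = 1 + 2 + 3.5 + 5.5 + 7 + 8 + 9 + 11 = 47.
Step 3: U_X = R1 - n1(n1+1)/2 = 47 - 8*9/2 = 47 - 36 = 11.
       U_Y = n1*n2 - U_X = 56 - 11 = 45.
Step 4: Ties are present, so use the tie-corrected normal approximation (with continuity correction) for the p-value.
Step 5: p-value = 0.055758; compare to alpha = 0.05. fail to reject H0.

U_X = 11, p = 0.055758, fail to reject H0 at alpha = 0.05.


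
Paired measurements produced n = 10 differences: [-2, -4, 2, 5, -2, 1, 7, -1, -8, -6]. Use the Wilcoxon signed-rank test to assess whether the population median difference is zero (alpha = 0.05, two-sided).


Step 1: Drop any zero differences (none here) and take |d_i|.
|d| = [2, 4, 2, 5, 2, 1, 7, 1, 8, 6]
Step 2: Midrank |d_i| (ties get averaged ranks).
ranks: |2|->4, |4|->6, |2|->4, |5|->7, |2|->4, |1|->1.5, |7|->9, |1|->1.5, |8|->10, |6|->8
Step 3: Attach original signs; sum ranks with positive sign and with negative sign.
W+ = 4 + 7 + 1.5 + 9 = 21.5
W- = 4 + 6 + 4 + 1.5 + 10 + 8 = 33.5
(Check: W+ + W- = 55 should equal n(n+1)/2 = 55.)
Step 4: Test statistic W = min(W+, W-) = 21.5.
Step 5: Ties in |d|, so use the tie-corrected normal approximation.
        E[W] = n(n+1)/4 = 10*11/4 = 27.5.
        Tie groups: |d|=1 (t=2), |d|=2 (t=3); sum(t^3 - t) = 30.
        Var[W] = n(n+1)(2n+1)/24 - sum(t^3-t)/48 = 2310/24 - 30/48 = 95.625.
        z = (W - E[W]) / sqrt(Var[W]) = (21.5 - 27.5) / 9.7788 = -0.6136.
        Two-sided p = 2*Phi(z) = 0.539498.
Step 6: alpha = 0.05. fail to reject H0.

W+ = 21.5, W- = 33.5, W = min = 21.5, p = 0.539498, fail to reject H0.


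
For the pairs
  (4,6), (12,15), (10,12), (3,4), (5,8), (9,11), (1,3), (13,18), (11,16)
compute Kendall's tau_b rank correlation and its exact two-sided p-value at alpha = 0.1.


Step 1: Enumerate the 36 unordered pairs (i,j) with i<j and classify each by sign(x_j-x_i) * sign(y_j-y_i).
  (1,2):dx=+8,dy=+9->C; (1,3):dx=+6,dy=+6->C; (1,4):dx=-1,dy=-2->C; (1,5):dx=+1,dy=+2->C
  (1,6):dx=+5,dy=+5->C; (1,7):dx=-3,dy=-3->C; (1,8):dx=+9,dy=+12->C; (1,9):dx=+7,dy=+10->C
  (2,3):dx=-2,dy=-3->C; (2,4):dx=-9,dy=-11->C; (2,5):dx=-7,dy=-7->C; (2,6):dx=-3,dy=-4->C
  (2,7):dx=-11,dy=-12->C; (2,8):dx=+1,dy=+3->C; (2,9):dx=-1,dy=+1->D; (3,4):dx=-7,dy=-8->C
  (3,5):dx=-5,dy=-4->C; (3,6):dx=-1,dy=-1->C; (3,7):dx=-9,dy=-9->C; (3,8):dx=+3,dy=+6->C
  (3,9):dx=+1,dy=+4->C; (4,5):dx=+2,dy=+4->C; (4,6):dx=+6,dy=+7->C; (4,7):dx=-2,dy=-1->C
  (4,8):dx=+10,dy=+14->C; (4,9):dx=+8,dy=+12->C; (5,6):dx=+4,dy=+3->C; (5,7):dx=-4,dy=-5->C
  (5,8):dx=+8,dy=+10->C; (5,9):dx=+6,dy=+8->C; (6,7):dx=-8,dy=-8->C; (6,8):dx=+4,dy=+7->C
  (6,9):dx=+2,dy=+5->C; (7,8):dx=+12,dy=+15->C; (7,9):dx=+10,dy=+13->C; (8,9):dx=-2,dy=-2->C
Step 2: C = 35, D = 1, total pairs = 36.
Step 3: tau = (C - D)/(n(n-1)/2) = (35 - 1)/36 = 0.944444.
Step 4: Exact two-sided p-value (enumerate n! = 362880 permutations of y under H0): p = 0.000050.
Step 5: alpha = 0.1. reject H0.

tau_b = 0.9444 (C=35, D=1), p = 0.000050, reject H0.


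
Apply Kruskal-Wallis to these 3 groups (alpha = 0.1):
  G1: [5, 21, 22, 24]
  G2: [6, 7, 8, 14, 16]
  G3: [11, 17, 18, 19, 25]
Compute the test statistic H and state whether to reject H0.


Step 1: Combine all N = 14 observations and assign midranks.
sorted (value, group, rank): (5,G1,1), (6,G2,2), (7,G2,3), (8,G2,4), (11,G3,5), (14,G2,6), (16,G2,7), (17,G3,8), (18,G3,9), (19,G3,10), (21,G1,11), (22,G1,12), (24,G1,13), (25,G3,14)
Step 2: Sum ranks within each group.
R_1 = 37 (n_1 = 4)
R_2 = 22 (n_2 = 5)
R_3 = 46 (n_3 = 5)
Step 3: H = 12/(N(N+1)) * sum(R_i^2/n_i) - 3(N+1)
     = 12/(14*15) * (37^2/4 + 22^2/5 + 46^2/5) - 3*15
     = 0.057143 * 862.25 - 45
     = 4.271429.
Step 4: No ties, so H is used without correction.
Step 5: Under H0, H ~ chi^2(2); p-value = 0.118160.
Step 6: alpha = 0.1. fail to reject H0.

H = 4.2714, df = 2, p = 0.118160, fail to reject H0.


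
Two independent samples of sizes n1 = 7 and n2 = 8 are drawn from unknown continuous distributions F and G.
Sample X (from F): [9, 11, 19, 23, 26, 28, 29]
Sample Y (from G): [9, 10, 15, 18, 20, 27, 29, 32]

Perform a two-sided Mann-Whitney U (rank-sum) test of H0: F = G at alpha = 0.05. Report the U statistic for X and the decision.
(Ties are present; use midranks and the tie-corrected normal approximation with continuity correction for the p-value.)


Step 1: Combine and sort all 15 observations; assign midranks.
sorted (value, group): (9,X), (9,Y), (10,Y), (11,X), (15,Y), (18,Y), (19,X), (20,Y), (23,X), (26,X), (27,Y), (28,X), (29,X), (29,Y), (32,Y)
ranks: 9->1.5, 9->1.5, 10->3, 11->4, 15->5, 18->6, 19->7, 20->8, 23->9, 26->10, 27->11, 28->12, 29->13.5, 29->13.5, 32->15
Step 2: Rank sum for X: R1 = 1.5 + 4 + 7 + 9 + 10 + 12 + 13.5 = 57.
Step 3: U_X = R1 - n1(n1+1)/2 = 57 - 7*8/2 = 57 - 28 = 29.
       U_Y = n1*n2 - U_X = 56 - 29 = 27.
Step 4: Ties are present, so use the tie-corrected normal approximation (with continuity correction) for the p-value.
Step 5: p-value = 0.953775; compare to alpha = 0.05. fail to reject H0.

U_X = 29, p = 0.953775, fail to reject H0 at alpha = 0.05.


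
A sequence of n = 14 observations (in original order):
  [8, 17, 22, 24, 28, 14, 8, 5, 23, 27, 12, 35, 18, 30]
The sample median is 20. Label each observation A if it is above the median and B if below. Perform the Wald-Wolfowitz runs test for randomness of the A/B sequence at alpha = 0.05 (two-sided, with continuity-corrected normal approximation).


Step 1: Compute median = 20; label A = above, B = below.
Labels in order: BBAAABBBAABABA  (n_A = 7, n_B = 7)
Step 2: Count runs R = 8.
Step 3: Under H0 (random ordering), E[R] = 2*n_A*n_B/(n_A+n_B) + 1 = 2*7*7/14 + 1 = 8.0000.
        Var[R] = 2*n_A*n_B*(2*n_A*n_B - n_A - n_B) / ((n_A+n_B)^2 * (n_A+n_B-1)) = 8232/2548 = 3.2308.
        SD[R] = 1.7974.
Step 4: R = E[R], so z = 0 with no continuity correction.
Step 5: Two-sided p-value via normal approximation = 2*(1 - Phi(|z|)) = 1.000000.
Step 6: alpha = 0.05. fail to reject H0.

R = 8, z = 0.0000, p = 1.000000, fail to reject H0.
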